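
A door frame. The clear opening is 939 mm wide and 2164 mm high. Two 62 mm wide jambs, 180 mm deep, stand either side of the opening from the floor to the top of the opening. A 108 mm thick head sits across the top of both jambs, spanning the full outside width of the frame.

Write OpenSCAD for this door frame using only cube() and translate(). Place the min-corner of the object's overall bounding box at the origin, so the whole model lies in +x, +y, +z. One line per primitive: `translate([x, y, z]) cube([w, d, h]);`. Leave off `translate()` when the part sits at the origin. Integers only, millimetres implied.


cube([62, 180, 2164]);
translate([1001, 0, 0]) cube([62, 180, 2164]);
translate([0, 0, 2164]) cube([1063, 180, 108]);


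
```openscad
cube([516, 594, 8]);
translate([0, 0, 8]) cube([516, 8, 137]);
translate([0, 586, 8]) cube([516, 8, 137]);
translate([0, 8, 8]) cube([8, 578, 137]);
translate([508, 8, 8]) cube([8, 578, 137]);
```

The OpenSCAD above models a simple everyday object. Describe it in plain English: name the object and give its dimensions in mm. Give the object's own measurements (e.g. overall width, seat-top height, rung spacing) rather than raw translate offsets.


An open-topped rectangular box: outside dimensions 516×594×145 mm, with a uniform wall and base thickness of 8 mm. The base is a full 516×594 slab on the floor; four walls sit on top of the base. The front and back walls (the −y and +y sides) span the full width; the two side walls fit between them.


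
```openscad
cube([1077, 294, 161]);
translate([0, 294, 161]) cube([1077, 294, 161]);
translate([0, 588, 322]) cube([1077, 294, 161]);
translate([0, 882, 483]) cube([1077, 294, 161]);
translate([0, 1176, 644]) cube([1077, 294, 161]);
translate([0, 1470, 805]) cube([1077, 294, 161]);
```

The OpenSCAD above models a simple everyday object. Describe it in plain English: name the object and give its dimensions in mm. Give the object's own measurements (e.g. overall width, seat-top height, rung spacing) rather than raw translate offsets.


A straight staircase of 6 solid steps. Each step is 1077 mm wide (x), 294 mm deep (y, the going) and 161 mm tall (the rise). The first step rests on the floor; each subsequent step sits one going further in +y and one rise higher in +z, directly behind and above the previous step with no overlap.


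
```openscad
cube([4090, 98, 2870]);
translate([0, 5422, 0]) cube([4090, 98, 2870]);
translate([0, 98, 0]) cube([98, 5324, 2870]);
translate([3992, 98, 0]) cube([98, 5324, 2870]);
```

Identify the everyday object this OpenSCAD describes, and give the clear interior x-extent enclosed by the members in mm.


A house (or room) frame. The interior width is 3894 mm.

Four 2870 mm walls enclosing a rectangle with no floor or roof — a room or house frame. Outside width is 4090 mm and wall thickness is 98 mm, so the interior width is 4090 − 2 × 98 = 3894 mm.


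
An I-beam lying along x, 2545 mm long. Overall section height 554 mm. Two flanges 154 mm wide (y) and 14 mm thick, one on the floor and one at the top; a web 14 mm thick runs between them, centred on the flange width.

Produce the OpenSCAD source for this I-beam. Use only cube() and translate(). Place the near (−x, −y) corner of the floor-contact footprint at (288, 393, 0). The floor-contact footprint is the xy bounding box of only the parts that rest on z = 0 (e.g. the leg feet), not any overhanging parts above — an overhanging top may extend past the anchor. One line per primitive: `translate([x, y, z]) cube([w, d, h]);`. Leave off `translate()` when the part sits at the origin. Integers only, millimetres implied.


translate([288, 393, 0]) cube([2545, 154, 14]);
translate([288, 463, 14]) cube([2545, 14, 526]);
translate([288, 393, 540]) cube([2545, 154, 14]);


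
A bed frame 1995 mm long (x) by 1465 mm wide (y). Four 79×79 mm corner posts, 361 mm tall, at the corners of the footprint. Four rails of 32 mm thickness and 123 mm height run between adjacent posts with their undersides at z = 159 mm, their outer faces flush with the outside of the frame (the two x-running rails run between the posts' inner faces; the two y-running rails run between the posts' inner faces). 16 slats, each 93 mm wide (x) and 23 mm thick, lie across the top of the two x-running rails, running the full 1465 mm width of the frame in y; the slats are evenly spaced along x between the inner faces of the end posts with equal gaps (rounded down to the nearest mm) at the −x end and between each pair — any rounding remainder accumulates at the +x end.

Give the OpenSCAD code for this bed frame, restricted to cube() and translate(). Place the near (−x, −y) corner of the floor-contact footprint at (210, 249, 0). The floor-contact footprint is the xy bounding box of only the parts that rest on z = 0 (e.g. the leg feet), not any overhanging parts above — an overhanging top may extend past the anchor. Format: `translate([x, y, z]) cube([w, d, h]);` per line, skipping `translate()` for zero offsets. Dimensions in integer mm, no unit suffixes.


translate([210, 249, 0]) cube([79, 79, 361]);
translate([210, 1635, 0]) cube([79, 79, 361]);
translate([2126, 249, 0]) cube([79, 79, 361]);
translate([2126, 1635, 0]) cube([79, 79, 361]);
translate([289, 249, 159]) cube([1837, 32, 123]);
translate([289, 1682, 159]) cube([1837, 32, 123]);
translate([210, 328, 159]) cube([32, 1307, 123]);
translate([2173, 328, 159]) cube([32, 1307, 123]);
translate([309, 249, 282]) cube([93, 1465, 23]);
translate([422, 249, 282]) cube([93, 1465, 23]);
translate([535, 249, 282]) cube([93, 1465, 23]);
translate([648, 249, 282]) cube([93, 1465, 23]);
translate([761, 249, 282]) cube([93, 1465, 23]);
translate([874, 249, 282]) cube([93, 1465, 23]);
translate([987, 249, 282]) cube([93, 1465, 23]);
translate([1100, 249, 282]) cube([93, 1465, 23]);
translate([1213, 249, 282]) cube([93, 1465, 23]);
translate([1326, 249, 282]) cube([93, 1465, 23]);
translate([1439, 249, 282]) cube([93, 1465, 23]);
translate([1552, 249, 282]) cube([93, 1465, 23]);
translate([1665, 249, 282]) cube([93, 1465, 23]);
translate([1778, 249, 282]) cube([93, 1465, 23]);
translate([1891, 249, 282]) cube([93, 1465, 23]);
translate([2004, 249, 282]) cube([93, 1465, 23]);


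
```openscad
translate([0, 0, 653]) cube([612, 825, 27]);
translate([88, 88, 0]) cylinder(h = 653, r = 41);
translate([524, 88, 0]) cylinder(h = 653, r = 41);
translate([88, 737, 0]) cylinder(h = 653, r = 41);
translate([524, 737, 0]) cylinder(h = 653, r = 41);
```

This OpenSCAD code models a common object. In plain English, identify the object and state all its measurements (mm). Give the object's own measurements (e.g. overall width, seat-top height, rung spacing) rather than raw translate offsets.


A table: top 612 mm (x) × 825 mm (y), 27 mm thick, upper face at z = 680 mm, on four round legs of 82 mm diameter, each leg's bounding box inset 47 mm from the nearest pair of top edges from z = 0 to the bottom of the top.


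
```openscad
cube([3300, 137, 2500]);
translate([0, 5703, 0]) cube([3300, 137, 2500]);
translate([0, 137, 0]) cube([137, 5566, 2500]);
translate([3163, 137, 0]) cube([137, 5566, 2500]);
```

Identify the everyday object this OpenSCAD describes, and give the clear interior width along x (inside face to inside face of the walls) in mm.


A house (or room) frame. The interior width is 3026 mm.

Four 2500 mm walls enclosing a rectangle with no floor or roof — a room or house frame. Outside width is 3300 mm and wall thickness is 137 mm, so the interior width is 3300 − 2 × 137 = 3026 mm.


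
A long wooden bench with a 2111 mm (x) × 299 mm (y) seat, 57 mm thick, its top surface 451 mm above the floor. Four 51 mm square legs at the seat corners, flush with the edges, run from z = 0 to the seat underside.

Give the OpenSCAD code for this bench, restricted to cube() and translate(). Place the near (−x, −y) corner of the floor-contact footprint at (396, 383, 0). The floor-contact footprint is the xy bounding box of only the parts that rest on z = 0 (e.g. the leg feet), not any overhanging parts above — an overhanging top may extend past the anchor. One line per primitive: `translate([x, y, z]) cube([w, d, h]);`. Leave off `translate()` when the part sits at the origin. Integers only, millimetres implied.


translate([396, 383, 394]) cube([2111, 299, 57]);
translate([396, 383, 0]) cube([51, 51, 394]);
translate([396, 631, 0]) cube([51, 51, 394]);
translate([2456, 383, 0]) cube([51, 51, 394]);
translate([2456, 631, 0]) cube([51, 51, 394]);


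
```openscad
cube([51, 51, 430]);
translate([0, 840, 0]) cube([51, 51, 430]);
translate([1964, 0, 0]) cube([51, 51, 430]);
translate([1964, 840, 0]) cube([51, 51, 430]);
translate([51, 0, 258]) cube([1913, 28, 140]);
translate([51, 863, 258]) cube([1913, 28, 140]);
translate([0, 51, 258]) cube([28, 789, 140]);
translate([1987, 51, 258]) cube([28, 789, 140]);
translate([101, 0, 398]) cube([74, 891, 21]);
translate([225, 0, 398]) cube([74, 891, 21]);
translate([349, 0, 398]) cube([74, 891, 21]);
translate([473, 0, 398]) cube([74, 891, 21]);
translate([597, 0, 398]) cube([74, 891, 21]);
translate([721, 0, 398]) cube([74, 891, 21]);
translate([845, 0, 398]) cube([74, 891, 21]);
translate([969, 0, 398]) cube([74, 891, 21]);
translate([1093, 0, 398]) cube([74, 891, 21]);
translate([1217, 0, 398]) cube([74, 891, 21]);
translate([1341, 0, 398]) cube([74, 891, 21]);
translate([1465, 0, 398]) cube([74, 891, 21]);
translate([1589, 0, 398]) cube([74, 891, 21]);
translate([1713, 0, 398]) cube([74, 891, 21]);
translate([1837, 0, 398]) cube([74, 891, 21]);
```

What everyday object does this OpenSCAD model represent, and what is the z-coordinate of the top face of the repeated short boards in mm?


A bed frame. The slat-top height is 419 mm.

Four posts, four rails, and a row of slats — a bed frame. Slats sit on the rails at z = 258 + 140 = 398; with slat thickness 21, the top is 419 mm.


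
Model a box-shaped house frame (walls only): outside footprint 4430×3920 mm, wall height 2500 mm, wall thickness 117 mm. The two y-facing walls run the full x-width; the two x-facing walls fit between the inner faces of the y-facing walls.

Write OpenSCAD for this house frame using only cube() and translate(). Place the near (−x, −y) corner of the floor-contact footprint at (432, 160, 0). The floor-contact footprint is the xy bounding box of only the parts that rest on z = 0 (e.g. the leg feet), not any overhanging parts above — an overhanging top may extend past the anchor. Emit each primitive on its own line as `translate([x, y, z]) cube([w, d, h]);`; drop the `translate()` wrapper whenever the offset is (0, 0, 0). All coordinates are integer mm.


translate([432, 160, 0]) cube([4430, 117, 2500]);
translate([432, 3963, 0]) cube([4430, 117, 2500]);
translate([432, 277, 0]) cube([117, 3686, 2500]);
translate([4745, 277, 0]) cube([117, 3686, 2500]);


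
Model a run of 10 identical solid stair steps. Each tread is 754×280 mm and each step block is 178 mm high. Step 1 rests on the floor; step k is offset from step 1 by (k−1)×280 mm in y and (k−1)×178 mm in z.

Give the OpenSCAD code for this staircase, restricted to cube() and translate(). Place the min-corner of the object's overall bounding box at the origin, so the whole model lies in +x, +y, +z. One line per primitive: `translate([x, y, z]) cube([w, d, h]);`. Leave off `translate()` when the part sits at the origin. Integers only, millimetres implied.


cube([754, 280, 178]);
translate([0, 280, 178]) cube([754, 280, 178]);
translate([0, 560, 356]) cube([754, 280, 178]);
translate([0, 840, 534]) cube([754, 280, 178]);
translate([0, 1120, 712]) cube([754, 280, 178]);
translate([0, 1400, 890]) cube([754, 280, 178]);
translate([0, 1680, 1068]) cube([754, 280, 178]);
translate([0, 1960, 1246]) cube([754, 280, 178]);
translate([0, 2240, 1424]) cube([754, 280, 178]);
translate([0, 2520, 1602]) cube([754, 280, 178]);


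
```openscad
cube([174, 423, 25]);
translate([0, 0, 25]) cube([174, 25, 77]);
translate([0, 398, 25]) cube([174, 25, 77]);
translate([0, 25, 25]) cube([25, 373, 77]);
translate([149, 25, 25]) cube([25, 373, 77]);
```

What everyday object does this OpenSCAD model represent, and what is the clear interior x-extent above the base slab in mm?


An open box. The internal width is 124 mm.

A 174×423 base slab with four walls standing on it — an open box. The base is 174 mm wide and the walls are 25 mm thick, so the internal width is 174 − 2 × 25 = 124 mm.


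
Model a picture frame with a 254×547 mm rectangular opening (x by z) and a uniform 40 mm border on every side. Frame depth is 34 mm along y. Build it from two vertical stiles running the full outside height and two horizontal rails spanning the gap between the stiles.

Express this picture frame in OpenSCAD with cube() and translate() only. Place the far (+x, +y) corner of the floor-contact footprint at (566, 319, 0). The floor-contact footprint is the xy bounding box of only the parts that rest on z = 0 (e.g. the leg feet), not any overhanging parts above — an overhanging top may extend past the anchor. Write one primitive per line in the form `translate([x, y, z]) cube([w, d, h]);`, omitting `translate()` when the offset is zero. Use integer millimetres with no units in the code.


translate([232, 285, 0]) cube([40, 34, 627]);
translate([526, 285, 0]) cube([40, 34, 627]);
translate([272, 285, 0]) cube([254, 34, 40]);
translate([272, 285, 587]) cube([254, 34, 40]);


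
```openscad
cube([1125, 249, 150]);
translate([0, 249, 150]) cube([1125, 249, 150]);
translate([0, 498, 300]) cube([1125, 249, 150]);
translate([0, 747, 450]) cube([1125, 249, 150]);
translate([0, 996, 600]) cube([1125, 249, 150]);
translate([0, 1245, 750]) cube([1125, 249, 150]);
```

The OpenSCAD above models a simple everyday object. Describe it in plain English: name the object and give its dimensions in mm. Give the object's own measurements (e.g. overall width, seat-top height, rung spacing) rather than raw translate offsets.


A straight staircase of 6 solid steps. Each step is 1125 mm wide (x), 249 mm deep (y, the going) and 150 mm tall (the rise). The first step rests on the floor; each subsequent step sits one going further in +y and one rise higher in +z, directly behind and above the previous step with no overlap.


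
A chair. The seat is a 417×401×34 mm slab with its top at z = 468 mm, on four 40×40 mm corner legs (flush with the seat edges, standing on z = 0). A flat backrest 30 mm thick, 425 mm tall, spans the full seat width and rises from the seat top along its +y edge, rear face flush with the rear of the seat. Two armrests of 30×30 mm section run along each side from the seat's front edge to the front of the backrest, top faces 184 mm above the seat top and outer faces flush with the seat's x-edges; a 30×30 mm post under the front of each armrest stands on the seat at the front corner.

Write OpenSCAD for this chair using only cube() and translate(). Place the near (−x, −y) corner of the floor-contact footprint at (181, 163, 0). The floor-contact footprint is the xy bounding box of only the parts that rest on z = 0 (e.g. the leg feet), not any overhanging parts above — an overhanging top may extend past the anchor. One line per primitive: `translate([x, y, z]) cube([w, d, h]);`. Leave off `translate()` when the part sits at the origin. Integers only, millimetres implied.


translate([181, 163, 434]) cube([417, 401, 34]);
translate([181, 163, 0]) cube([40, 40, 434]);
translate([558, 163, 0]) cube([40, 40, 434]);
translate([181, 524, 0]) cube([40, 40, 434]);
translate([558, 524, 0]) cube([40, 40, 434]);
translate([181, 534, 468]) cube([417, 30, 425]);
translate([181, 163, 622]) cube([30, 371, 30]);
translate([568, 163, 622]) cube([30, 371, 30]);
translate([181, 163, 468]) cube([30, 30, 154]);
translate([568, 163, 468]) cube([30, 30, 154]);


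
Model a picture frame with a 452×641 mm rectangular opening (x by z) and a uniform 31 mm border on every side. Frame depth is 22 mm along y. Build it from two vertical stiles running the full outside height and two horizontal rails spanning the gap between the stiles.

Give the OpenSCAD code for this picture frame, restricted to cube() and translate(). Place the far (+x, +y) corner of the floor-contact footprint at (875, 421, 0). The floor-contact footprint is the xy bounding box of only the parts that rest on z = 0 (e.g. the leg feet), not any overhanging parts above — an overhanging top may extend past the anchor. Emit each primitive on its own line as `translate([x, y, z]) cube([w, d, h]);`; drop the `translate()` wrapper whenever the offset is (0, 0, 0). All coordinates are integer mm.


translate([361, 399, 0]) cube([31, 22, 703]);
translate([844, 399, 0]) cube([31, 22, 703]);
translate([392, 399, 0]) cube([452, 22, 31]);
translate([392, 399, 672]) cube([452, 22, 31]);


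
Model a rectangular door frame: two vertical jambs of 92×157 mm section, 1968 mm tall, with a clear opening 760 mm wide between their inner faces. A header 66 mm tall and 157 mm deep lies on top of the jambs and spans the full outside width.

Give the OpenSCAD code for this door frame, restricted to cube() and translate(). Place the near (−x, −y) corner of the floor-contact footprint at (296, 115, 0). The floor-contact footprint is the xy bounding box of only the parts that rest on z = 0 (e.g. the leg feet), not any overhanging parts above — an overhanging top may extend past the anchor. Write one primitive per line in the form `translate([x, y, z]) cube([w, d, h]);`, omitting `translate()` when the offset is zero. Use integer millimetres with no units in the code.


translate([296, 115, 0]) cube([92, 157, 1968]);
translate([1148, 115, 0]) cube([92, 157, 1968]);
translate([296, 115, 1968]) cube([944, 157, 66]);


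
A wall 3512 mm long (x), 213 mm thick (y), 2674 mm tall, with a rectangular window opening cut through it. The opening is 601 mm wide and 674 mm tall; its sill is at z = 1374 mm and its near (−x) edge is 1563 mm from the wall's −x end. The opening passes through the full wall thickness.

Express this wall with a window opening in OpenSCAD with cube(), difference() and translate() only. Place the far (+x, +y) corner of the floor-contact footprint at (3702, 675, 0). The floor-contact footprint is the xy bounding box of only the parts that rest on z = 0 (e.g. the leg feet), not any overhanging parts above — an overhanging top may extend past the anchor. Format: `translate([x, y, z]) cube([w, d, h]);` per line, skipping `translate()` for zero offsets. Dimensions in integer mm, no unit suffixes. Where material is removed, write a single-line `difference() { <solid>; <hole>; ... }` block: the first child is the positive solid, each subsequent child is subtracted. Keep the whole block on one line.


difference() { translate([190, 462, 0]) cube([3512, 213, 2674]); translate([1753, 462, 1374]) cube([601, 213, 674]); }


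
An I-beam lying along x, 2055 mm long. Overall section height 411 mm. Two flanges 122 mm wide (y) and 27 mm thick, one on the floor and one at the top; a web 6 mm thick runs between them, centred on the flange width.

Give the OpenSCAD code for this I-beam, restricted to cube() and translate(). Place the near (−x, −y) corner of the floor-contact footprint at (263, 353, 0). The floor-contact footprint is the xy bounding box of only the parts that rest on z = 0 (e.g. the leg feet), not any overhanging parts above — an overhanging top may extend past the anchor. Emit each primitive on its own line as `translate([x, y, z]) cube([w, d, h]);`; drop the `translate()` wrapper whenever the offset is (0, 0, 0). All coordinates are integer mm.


translate([263, 353, 0]) cube([2055, 122, 27]);
translate([263, 411, 27]) cube([2055, 6, 357]);
translate([263, 353, 384]) cube([2055, 122, 27]);


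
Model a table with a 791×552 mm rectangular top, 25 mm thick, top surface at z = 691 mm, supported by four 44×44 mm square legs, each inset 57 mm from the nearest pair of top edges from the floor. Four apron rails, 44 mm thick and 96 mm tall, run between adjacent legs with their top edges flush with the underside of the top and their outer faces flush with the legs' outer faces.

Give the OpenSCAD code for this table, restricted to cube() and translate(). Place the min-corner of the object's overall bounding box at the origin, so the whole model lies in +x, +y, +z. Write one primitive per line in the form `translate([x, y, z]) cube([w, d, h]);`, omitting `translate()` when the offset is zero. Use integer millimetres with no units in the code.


translate([0, 0, 666]) cube([791, 552, 25]);
translate([57, 57, 0]) cube([44, 44, 666]);
translate([690, 57, 0]) cube([44, 44, 666]);
translate([57, 451, 0]) cube([44, 44, 666]);
translate([690, 451, 0]) cube([44, 44, 666]);
translate([101, 57, 570]) cube([589, 44, 96]);
translate([101, 451, 570]) cube([589, 44, 96]);
translate([57, 101, 570]) cube([44, 350, 96]);
translate([690, 101, 570]) cube([44, 350, 96]);


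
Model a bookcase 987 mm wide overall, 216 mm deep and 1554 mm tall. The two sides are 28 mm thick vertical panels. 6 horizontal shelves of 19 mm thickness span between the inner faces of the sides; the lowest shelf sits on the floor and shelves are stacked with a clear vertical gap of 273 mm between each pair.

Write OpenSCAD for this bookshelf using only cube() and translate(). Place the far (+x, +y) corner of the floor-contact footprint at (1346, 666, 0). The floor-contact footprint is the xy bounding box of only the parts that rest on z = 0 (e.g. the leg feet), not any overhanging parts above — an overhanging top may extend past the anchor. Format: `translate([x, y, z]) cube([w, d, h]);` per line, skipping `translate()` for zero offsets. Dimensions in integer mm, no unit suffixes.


translate([359, 450, 0]) cube([28, 216, 1554]);
translate([1318, 450, 0]) cube([28, 216, 1554]);
translate([387, 450, 0]) cube([931, 216, 19]);
translate([387, 450, 292]) cube([931, 216, 19]);
translate([387, 450, 584]) cube([931, 216, 19]);
translate([387, 450, 876]) cube([931, 216, 19]);
translate([387, 450, 1168]) cube([931, 216, 19]);
translate([387, 450, 1460]) cube([931, 216, 19]);


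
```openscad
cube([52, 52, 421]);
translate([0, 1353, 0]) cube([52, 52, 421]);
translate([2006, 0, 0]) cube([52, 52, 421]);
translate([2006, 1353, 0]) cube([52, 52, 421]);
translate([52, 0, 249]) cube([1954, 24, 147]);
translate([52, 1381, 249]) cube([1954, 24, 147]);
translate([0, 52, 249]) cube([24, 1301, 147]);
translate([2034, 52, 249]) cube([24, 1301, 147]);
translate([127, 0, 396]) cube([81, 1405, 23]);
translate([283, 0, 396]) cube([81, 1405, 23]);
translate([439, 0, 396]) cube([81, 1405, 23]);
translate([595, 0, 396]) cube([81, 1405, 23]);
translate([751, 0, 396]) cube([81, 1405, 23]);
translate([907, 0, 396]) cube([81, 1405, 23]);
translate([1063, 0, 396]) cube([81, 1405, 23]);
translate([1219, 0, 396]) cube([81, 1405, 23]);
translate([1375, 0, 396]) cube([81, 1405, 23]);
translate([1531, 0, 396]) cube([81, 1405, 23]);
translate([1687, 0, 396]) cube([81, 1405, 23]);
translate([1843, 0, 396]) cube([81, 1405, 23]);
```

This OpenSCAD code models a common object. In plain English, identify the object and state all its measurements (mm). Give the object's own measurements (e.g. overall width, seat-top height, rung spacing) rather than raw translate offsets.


A bed frame 2058 mm long (x) by 1405 mm wide (y). Four 52×52 mm corner posts, 421 mm tall, at the corners of the footprint. Four rails of 24 mm thickness and 147 mm height run between adjacent posts with their undersides at z = 249 mm, their outer faces flush with the outside of the frame (the two x-running rails run between the posts' inner faces; the two y-running rails run between the posts' inner faces). 12 slats, each 81 mm wide (x) and 23 mm thick, lie across the top of the two x-running rails, running the full 1405 mm width of the frame in y; along x they sit between the end posts with a 75 mm gap after the −x posts and between neighbouring slats, leaving 82 mm before the +x posts.


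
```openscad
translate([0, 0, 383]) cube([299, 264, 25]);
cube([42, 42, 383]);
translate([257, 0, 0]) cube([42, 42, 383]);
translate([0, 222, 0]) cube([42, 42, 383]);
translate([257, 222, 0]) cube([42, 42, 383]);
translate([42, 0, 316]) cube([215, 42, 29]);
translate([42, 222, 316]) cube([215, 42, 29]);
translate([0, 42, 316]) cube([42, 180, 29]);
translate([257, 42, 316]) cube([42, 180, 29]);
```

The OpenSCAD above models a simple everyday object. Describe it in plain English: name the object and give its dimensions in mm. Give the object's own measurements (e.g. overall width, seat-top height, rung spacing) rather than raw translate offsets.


A four-legged stool. The seat is a 299×264×25 mm slab whose top surface is at z = 408 mm; four square legs, each 42×42 mm in cross-section, run from the floor (z = 0) to the underside of the seat, each flush with a corner of the seat. Four stretchers, 42 mm wide and 29 mm tall, connect adjacent legs with their undersides at z = 316 mm, each running between the inner faces of the legs it joins and aligned with the legs' outer faces on the other axis.


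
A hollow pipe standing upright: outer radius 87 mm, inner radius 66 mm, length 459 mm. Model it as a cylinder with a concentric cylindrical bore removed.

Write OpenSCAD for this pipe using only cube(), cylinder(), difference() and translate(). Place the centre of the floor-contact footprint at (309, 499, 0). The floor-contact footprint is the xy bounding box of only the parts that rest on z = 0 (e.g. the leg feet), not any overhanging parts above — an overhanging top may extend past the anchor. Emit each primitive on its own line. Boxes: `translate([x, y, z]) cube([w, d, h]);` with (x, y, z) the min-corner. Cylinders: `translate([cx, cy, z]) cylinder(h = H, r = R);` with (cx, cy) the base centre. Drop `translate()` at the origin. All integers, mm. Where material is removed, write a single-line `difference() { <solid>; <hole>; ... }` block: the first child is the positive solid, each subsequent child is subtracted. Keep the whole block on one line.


difference() { translate([309, 499, 0]) cylinder(h = 459, r = 87); translate([309, 499, 0]) cylinder(h = 459, r = 66); }


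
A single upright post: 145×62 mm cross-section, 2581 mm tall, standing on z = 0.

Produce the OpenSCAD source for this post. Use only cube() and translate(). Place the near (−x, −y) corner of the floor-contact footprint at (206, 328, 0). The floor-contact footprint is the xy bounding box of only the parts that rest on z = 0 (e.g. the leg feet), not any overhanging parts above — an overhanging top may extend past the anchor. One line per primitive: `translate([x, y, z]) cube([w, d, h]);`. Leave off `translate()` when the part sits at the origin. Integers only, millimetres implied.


translate([206, 328, 0]) cube([145, 62, 2581]);


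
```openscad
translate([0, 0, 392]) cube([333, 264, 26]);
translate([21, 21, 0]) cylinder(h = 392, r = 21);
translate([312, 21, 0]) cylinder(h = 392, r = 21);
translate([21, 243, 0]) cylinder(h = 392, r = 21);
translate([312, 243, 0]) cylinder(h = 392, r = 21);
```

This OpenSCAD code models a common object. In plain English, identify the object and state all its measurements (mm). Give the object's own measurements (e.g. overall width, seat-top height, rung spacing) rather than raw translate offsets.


A four-legged stool. The seat is a 333×264×26 mm slab whose top surface is at z = 418 mm; four round legs, each 42 mm in diameter, run from the floor (z = 0) to the underside of the seat, each leg's axis is inset half a diameter from the nearest pair of seat edges (so the leg's bounding box is flush with the corner).


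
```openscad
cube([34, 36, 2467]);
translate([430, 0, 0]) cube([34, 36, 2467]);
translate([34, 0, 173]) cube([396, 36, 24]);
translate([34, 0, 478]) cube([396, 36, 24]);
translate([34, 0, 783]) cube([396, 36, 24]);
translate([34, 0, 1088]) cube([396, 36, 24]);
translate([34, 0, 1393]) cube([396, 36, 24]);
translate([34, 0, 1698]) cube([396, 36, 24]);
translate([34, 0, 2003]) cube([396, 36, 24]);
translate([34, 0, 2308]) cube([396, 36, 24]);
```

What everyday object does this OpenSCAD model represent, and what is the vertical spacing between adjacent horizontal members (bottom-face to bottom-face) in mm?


A ladder. The rung spacing is 305 mm.

Two tall 34×36 posts with 8 short bars between them — a ladder. Adjacent rungs sit at z = 173 and z = 478, so the spacing is 478 − 173 = 305 mm.


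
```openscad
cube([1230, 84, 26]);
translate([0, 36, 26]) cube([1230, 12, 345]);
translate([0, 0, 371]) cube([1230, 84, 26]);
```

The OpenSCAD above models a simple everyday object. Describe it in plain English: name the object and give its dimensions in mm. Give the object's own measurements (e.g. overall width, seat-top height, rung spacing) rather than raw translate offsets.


An I-beam lying along x, 1230 mm long. Overall section height 397 mm. Two flanges 84 mm wide (y) and 26 mm thick, one on the floor and one at the top; a web 12 mm thick runs between them, centred on the flange width.


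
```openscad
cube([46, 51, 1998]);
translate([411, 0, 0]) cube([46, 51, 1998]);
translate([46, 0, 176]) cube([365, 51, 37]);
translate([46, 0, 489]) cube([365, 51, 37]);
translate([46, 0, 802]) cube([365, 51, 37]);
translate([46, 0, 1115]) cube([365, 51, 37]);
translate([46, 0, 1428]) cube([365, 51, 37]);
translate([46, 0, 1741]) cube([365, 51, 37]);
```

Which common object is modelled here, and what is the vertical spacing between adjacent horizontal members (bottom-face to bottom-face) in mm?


A ladder. The rung spacing is 313 mm.

Two tall 46×51 posts with 6 short bars between them — a ladder. Adjacent rungs sit at z = 176 and z = 489, so the spacing is 489 − 176 = 313 mm.


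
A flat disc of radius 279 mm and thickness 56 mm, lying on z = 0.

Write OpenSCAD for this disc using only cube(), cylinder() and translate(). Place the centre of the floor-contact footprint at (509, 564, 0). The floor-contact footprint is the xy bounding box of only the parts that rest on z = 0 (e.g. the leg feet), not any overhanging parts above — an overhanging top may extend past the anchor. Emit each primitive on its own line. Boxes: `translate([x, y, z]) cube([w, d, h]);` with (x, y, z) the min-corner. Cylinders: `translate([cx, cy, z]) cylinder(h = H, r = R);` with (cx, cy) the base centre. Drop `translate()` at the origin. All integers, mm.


translate([509, 564, 0]) cylinder(h = 56, r = 279);


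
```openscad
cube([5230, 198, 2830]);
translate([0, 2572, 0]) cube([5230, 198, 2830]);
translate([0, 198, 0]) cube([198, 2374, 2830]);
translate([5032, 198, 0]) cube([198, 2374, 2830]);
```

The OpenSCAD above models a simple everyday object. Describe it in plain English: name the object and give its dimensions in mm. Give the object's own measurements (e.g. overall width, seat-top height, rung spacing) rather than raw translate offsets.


The wall frame of a small rectangular building: four walls, each 2830 mm tall and 198 mm thick, enclosing a footprint 5230 mm (x) by 2770 mm (y) outside-to-outside, with no floor or roof. The front and back walls (the −y and +y sides) span the full width; the two side walls fit between them.


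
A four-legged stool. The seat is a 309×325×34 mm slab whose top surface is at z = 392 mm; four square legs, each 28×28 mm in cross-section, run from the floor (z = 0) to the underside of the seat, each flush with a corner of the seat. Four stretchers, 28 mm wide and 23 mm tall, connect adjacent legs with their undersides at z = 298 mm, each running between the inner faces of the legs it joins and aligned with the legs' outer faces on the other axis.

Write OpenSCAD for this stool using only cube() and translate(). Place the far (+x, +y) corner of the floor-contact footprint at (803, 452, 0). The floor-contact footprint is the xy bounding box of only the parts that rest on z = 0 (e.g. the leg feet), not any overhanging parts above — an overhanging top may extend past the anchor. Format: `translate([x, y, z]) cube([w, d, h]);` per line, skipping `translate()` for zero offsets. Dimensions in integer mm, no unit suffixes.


translate([494, 127, 358]) cube([309, 325, 34]);
translate([494, 127, 0]) cube([28, 28, 358]);
translate([775, 127, 0]) cube([28, 28, 358]);
translate([494, 424, 0]) cube([28, 28, 358]);
translate([775, 424, 0]) cube([28, 28, 358]);
translate([522, 127, 298]) cube([253, 28, 23]);
translate([522, 424, 298]) cube([253, 28, 23]);
translate([494, 155, 298]) cube([28, 269, 23]);
translate([775, 155, 298]) cube([28, 269, 23]);


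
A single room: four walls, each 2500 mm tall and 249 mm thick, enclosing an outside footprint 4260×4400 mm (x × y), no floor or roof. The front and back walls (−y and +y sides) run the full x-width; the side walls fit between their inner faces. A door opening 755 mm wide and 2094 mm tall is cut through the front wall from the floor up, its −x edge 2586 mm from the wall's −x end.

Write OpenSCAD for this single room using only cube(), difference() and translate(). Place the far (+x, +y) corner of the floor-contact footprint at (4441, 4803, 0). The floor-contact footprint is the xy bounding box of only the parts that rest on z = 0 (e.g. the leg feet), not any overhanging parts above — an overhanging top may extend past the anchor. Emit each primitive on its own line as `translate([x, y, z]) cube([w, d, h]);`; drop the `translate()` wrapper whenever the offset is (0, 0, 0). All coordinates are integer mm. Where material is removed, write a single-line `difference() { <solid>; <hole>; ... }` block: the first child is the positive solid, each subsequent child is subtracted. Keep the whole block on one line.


difference() { translate([181, 403, 0]) cube([4260, 249, 2500]); translate([2767, 403, 0]) cube([755, 249, 2094]); }
translate([181, 4554, 0]) cube([4260, 249, 2500]);
translate([181, 652, 0]) cube([249, 3902, 2500]);
translate([4192, 652, 0]) cube([249, 3902, 2500]);


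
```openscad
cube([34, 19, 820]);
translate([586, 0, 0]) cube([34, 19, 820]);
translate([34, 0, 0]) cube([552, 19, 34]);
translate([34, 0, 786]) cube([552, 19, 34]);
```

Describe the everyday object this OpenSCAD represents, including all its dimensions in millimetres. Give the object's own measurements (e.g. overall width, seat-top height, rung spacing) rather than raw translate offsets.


A rectangular picture frame lying in the x–z plane (depth along y). The opening is 552 mm wide (x) by 752 mm tall (z), surrounded by a border 34 mm wide on all four sides. The frame is 19 mm deep and is made of two full-height vertical stiles with two horizontal rails fitted between them.


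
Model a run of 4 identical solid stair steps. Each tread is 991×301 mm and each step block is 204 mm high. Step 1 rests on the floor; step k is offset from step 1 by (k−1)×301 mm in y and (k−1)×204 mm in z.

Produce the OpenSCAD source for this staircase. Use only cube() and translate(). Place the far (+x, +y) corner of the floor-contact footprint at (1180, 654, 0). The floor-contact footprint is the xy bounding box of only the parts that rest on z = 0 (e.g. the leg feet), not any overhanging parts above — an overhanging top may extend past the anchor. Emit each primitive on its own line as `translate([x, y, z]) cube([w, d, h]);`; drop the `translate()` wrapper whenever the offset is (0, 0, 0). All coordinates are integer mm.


translate([189, 353, 0]) cube([991, 301, 204]);
translate([189, 654, 204]) cube([991, 301, 204]);
translate([189, 955, 408]) cube([991, 301, 204]);
translate([189, 1256, 612]) cube([991, 301, 204]);


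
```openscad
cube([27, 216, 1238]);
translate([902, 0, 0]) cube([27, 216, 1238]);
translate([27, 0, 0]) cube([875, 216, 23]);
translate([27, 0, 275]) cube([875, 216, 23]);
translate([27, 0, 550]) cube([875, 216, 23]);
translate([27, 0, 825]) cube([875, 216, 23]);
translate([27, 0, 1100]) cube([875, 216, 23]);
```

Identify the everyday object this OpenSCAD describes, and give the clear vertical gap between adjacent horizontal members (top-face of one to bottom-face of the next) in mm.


A bookshelf. The clear shelf gap is 252 mm.

Two tall side panels with 5 horizontal boards between them — a bookshelf. The first two shelf undersides are at z = 0 and z = 275; with shelf thickness 23, the clear gap is 275 − 0 − 23 = 252 mm.


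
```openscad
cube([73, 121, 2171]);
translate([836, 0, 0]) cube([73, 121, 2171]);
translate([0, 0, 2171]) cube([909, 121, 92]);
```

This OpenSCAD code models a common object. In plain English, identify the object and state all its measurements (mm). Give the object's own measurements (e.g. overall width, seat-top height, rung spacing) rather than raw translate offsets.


A door frame. The clear opening is 763 mm wide and 2171 mm high. Two 73 mm wide jambs, 121 mm deep, stand either side of the opening from the floor to the top of the opening. A 92 mm thick head sits across the top of both jambs, spanning the full outside width of the frame.


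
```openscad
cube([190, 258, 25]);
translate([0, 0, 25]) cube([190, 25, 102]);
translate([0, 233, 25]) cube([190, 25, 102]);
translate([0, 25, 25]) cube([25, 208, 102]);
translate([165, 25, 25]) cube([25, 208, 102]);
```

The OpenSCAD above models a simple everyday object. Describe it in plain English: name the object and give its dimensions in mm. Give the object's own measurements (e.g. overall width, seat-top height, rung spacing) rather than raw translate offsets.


An open-topped rectangular box: outside dimensions 190×258×127 mm, with a uniform wall and base thickness of 25 mm. The base is a full 190×258 slab on the floor; four walls sit on top of the base. The front and back walls (the −y and +y sides) span the full width; the two side walls fit between them.


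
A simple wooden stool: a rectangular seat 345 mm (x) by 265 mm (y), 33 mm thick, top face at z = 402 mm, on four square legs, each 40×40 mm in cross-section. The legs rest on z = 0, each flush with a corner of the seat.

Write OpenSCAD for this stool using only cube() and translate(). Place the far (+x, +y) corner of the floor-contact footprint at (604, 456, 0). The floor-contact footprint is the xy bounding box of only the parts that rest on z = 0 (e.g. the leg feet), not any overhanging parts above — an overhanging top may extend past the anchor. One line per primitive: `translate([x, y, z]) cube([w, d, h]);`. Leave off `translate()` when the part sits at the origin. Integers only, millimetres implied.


translate([259, 191, 369]) cube([345, 265, 33]);
translate([259, 191, 0]) cube([40, 40, 369]);
translate([564, 191, 0]) cube([40, 40, 369]);
translate([259, 416, 0]) cube([40, 40, 369]);
translate([564, 416, 0]) cube([40, 40, 369]);


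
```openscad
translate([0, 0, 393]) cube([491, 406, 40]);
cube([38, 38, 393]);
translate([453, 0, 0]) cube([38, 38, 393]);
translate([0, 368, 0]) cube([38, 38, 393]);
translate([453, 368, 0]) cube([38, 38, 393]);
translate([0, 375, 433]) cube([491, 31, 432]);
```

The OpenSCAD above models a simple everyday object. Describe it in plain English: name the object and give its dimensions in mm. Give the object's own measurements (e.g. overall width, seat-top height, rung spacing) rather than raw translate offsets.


A chair. The seat is a 491×406×40 mm slab with its top at z = 433 mm, on four 38×38 mm corner legs (flush with the seat edges, standing on z = 0). A flat backrest 31 mm thick, 432 mm tall, spans the full seat width and rises from the seat top along its +y edge, rear face flush with the rear of the seat.


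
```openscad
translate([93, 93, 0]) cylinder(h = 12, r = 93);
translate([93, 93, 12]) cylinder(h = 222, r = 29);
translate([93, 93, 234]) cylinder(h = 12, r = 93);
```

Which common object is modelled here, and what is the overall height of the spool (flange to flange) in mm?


A spool. The overall height is 246 mm.

Three coaxial cylinders, large–small–large — a spool. Two 12 mm flanges and a 222 mm core give 12 + 222 + 12 = 246 mm.


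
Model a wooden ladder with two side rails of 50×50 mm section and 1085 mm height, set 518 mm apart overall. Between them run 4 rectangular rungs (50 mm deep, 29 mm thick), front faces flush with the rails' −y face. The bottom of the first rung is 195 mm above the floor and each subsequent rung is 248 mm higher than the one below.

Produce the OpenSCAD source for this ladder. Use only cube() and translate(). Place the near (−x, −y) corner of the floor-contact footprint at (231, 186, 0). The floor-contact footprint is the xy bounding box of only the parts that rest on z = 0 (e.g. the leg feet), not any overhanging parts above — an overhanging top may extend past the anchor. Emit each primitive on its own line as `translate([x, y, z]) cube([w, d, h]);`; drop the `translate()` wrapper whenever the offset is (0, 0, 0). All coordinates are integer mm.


translate([231, 186, 0]) cube([50, 50, 1085]);
translate([699, 186, 0]) cube([50, 50, 1085]);
translate([281, 186, 195]) cube([418, 50, 29]);
translate([281, 186, 443]) cube([418, 50, 29]);
translate([281, 186, 691]) cube([418, 50, 29]);
translate([281, 186, 939]) cube([418, 50, 29]);
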